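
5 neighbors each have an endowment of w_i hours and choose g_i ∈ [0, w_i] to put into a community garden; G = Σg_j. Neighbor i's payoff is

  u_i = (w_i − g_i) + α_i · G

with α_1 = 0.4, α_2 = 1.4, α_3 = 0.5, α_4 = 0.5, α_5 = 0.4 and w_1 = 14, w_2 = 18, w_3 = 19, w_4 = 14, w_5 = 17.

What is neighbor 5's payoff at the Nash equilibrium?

24.2

∂u_i/∂g_i = α_i − 1, so neighbor i contributes w_i if α_i > 1, else 0.
α_i > 1 for i ∈ {2}; NE contributions (0, 18, 0, 0, 0), G = 18.
u_5 = (17 − 0) + 0.4·18 = 24.2.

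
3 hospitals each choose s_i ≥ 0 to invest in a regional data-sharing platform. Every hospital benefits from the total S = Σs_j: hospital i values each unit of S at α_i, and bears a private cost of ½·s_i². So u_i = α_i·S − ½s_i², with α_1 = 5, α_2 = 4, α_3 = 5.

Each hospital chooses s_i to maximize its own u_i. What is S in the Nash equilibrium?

14

Hospital i's FOC: ∂u_i/∂s_i = α_i − s_i = 0, so s_i* = α_i.
NE contributions = (5, 4, 5); S = 14.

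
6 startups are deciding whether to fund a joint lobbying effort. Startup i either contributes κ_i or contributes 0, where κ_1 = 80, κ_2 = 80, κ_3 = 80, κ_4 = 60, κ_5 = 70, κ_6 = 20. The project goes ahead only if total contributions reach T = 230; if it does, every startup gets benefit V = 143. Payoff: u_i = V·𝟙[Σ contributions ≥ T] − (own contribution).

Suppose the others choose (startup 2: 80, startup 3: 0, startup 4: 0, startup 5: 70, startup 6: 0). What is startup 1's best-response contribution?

80

Others' total = 150. Contributing 80 brings total to 230 ≥ 230: gain V − κ_1 = 63.
Best response: 80.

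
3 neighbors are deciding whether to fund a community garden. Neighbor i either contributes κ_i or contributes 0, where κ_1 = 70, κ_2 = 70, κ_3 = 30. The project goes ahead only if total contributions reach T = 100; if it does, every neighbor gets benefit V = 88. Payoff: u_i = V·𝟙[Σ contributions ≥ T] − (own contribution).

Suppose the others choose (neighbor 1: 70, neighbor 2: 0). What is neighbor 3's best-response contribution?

30

Others' total = 70. Contributing 30 brings total to 100 ≥ 100: gain V − κ_3 = 58.
Best response: 30.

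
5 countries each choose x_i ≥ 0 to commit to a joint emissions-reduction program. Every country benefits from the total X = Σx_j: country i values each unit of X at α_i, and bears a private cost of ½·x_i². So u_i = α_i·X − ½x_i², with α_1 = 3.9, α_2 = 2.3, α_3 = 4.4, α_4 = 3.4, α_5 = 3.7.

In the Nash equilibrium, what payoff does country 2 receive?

38.065

Country i's FOC: ∂u_i/∂x_i = α_i − x_i = 0, so x_i* = α_i.
NE contributions = (3.9, 2.3, 4.4, 3.4, 3.7); X = 17.7.
u_2 = α_2·X − ½·(x_2)² = 2.3·17.7 − ½·2.3² = 38.065.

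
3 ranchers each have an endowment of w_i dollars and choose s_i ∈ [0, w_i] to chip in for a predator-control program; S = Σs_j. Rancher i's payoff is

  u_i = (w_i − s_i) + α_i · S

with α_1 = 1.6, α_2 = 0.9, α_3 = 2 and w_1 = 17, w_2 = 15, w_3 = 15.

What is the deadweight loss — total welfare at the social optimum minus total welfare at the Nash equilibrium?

∂u_i/∂s_i = α_i − 1, so rancher i contributes w_i if α_i > 1, else 0.
α_i > 1 for i ∈ {1, 3}; NE contributions (17, 0, 15), S = 32.
W^NE = Σw_i − S^NE + (Σα_i)·S^NE = 47 + 3.5·32 = 159.
Planner: ∂(Σu_j)/∂s_i = Σα_j − 1 = 3.5 > 0, so everyone contributes w_i; S^SO = 47, W^SO = 47 + 3.5·47 = 211.5.
Deadweight loss = 52.5.

52.5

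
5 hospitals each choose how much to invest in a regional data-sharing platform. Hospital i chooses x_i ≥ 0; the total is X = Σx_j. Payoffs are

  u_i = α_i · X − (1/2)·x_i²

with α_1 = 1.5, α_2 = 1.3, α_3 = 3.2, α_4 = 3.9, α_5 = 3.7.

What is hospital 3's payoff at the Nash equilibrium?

Hospital i's FOC: ∂u_i/∂x_i = α_i − x_i = 0, so x_i* = α_i.
NE contributions = (1.5, 1.3, 3.2, 3.9, 3.7); X = 13.6.
u_3 = α_3·X − ½·(x_3)² = 3.2·13.6 − ½·3.2² = 38.4.

38.4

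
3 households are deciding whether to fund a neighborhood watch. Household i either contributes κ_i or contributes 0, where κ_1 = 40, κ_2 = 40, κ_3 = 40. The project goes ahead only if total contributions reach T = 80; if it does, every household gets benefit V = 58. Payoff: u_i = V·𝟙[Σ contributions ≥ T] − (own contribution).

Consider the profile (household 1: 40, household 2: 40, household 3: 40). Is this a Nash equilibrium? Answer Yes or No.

Total = 120 ≥ 80: provided.
Household 1 (pledges 40, payoff 18): dropping to 0 → total 80, payoff 58. Profitable deviation.

No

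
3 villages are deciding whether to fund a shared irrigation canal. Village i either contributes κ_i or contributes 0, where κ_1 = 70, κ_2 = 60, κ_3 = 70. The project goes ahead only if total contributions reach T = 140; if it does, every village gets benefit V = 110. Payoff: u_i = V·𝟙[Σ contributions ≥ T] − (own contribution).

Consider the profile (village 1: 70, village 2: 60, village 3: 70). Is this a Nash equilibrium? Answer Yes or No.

No

Total = 200 ≥ 140: provided.
Village 1 (pledges 70, payoff 40): dropping to 0 → total 130, payoff 0. No gain.
Village 2 (pledges 60, payoff 50): dropping to 0 → total 140, payoff 110. Profitable deviation.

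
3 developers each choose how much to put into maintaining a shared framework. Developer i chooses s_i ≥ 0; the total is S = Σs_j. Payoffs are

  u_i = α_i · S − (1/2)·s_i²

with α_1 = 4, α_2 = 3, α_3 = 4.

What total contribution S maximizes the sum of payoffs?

33

Planner FOC: ∂(Σu_j)/∂s_i = (Σα_j) − s_i = 0, so s_i^SO = Σα_j = 11 for every i; S^SO = 33.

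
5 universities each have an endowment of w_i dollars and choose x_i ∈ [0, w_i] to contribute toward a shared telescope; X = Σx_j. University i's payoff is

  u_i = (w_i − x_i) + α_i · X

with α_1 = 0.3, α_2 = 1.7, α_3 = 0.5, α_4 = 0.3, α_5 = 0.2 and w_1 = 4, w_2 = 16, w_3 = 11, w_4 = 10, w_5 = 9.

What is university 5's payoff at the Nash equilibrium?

12.2

∂u_i/∂x_i = α_i − 1, so university i contributes w_i if α_i > 1, else 0.
α_i > 1 for i ∈ {2}; NE contributions (0, 16, 0, 0, 0), X = 16.
u_5 = (9 − 0) + 0.2·16 = 12.2.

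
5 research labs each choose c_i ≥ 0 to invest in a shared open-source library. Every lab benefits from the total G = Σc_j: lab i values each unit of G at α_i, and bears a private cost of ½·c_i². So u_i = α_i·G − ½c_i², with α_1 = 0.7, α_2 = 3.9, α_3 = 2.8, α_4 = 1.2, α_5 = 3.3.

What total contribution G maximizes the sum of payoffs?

59.5

Planner FOC: ∂(Σu_j)/∂c_i = (Σα_j) − c_i = 0, so c_i^SO = Σα_j = 11.9 for every i; G^SO = 59.5.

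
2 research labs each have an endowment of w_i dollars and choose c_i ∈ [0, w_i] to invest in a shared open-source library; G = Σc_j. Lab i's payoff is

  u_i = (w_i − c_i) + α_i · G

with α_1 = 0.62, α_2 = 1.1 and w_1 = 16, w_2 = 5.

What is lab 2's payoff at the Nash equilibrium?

∂u_i/∂c_i = α_i − 1, so lab i contributes w_i if α_i > 1, else 0.
α_i > 1 for i ∈ {2}; NE contributions (0, 5), G = 5.
u_2 = (5 − 5) + 1.1·5 = 5.5.

5.5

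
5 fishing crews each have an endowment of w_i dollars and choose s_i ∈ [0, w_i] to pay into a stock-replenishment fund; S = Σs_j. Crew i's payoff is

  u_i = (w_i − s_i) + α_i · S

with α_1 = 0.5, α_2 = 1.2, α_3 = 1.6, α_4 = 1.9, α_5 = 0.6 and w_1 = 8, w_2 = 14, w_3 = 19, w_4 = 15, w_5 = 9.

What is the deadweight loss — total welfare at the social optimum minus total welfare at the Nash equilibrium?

∂u_i/∂s_i = α_i − 1, so crew i contributes w_i if α_i > 1, else 0.
α_i > 1 for i ∈ {2, 3, 4}; NE contributions (0, 14, 19, 15, 0), S = 48.
W^NE = Σw_i − S^NE + (Σα_i)·S^NE = 65 + 4.8·48 = 295.4.
Planner: ∂(Σu_j)/∂s_i = Σα_j − 1 = 4.8 > 0, so everyone contributes w_i; S^SO = 65, W^SO = 65 + 4.8·65 = 377.
Deadweight loss = 81.6.

81.6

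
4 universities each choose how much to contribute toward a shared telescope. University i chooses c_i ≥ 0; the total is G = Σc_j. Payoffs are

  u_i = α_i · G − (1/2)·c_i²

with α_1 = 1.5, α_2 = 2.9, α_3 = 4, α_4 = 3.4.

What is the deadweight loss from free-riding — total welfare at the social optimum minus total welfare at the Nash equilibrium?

University i's FOC: ∂u_i/∂c_i = α_i − c_i = 0, so c_i* = α_i.
NE contributions = (1.5, 2.9, 4, 3.4); G = 11.8.
W^NE = (Σα)·G − ½Σα_i² = 11.8² − ½·38.22 = 120.13.
Planner sets c_i = Σα_j = 11.8 for every i, so G^SO = 4·11.8 = 47.2.
W^SO = (Σα)·G^SO − ½·4·(Σα)² = (4/2)·11.8² = 278.48.
Deadweight loss = W^SO − W^NE = 158.35.

158.35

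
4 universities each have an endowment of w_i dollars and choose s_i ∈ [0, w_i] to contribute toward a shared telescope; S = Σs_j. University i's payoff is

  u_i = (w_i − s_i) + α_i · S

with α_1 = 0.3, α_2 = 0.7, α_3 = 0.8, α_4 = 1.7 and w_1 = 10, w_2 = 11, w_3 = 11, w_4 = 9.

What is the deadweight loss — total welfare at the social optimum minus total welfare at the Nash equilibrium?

80

∂u_i/∂s_i = α_i − 1, so university i contributes w_i if α_i > 1, else 0.
α_i > 1 for i ∈ {4}; NE contributions (0, 0, 0, 9), S = 9.
W^NE = Σw_i − S^NE + (Σα_i)·S^NE = 41 + 2.5·9 = 63.5.
Planner: ∂(Σu_j)/∂s_i = Σα_j − 1 = 2.5 > 0, so everyone contributes w_i; S^SO = 41, W^SO = 41 + 2.5·41 = 143.5.
Deadweight loss = 80.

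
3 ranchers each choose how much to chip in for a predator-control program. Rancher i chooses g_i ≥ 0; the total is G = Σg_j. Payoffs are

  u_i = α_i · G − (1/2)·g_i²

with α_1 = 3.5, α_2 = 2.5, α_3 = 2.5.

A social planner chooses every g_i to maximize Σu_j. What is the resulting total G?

Planner FOC: ∂(Σu_j)/∂g_i = (Σα_j) − g_i = 0, so g_i^SO = Σα_j = 8.5 for every i; G^SO = 25.5.

25.5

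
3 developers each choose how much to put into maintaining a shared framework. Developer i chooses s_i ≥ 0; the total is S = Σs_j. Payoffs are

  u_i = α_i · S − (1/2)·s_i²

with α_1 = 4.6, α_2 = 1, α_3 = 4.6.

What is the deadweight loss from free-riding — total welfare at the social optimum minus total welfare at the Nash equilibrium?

Developer i's FOC: ∂u_i/∂s_i = α_i − s_i = 0, so s_i* = α_i.
NE contributions = (4.6, 1, 4.6); S = 10.2.
W^NE = (Σα)·S − ½Σα_i² = 10.2² − ½·43.32 = 82.38.
Planner sets s_i = Σα_j = 10.2 for every i, so S^SO = 3·10.2 = 30.6.
W^SO = (Σα)·S^SO − ½·3·(Σα)² = (3/2)·10.2² = 156.06.
Deadweight loss = W^SO − W^NE = 73.68.

73.68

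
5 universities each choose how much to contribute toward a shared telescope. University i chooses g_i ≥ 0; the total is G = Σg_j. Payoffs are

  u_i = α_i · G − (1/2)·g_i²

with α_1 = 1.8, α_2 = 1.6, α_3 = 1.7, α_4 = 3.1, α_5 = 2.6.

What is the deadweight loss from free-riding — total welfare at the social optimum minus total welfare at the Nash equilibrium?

University i's FOC: ∂u_i/∂g_i = α_i − g_i = 0, so g_i* = α_i.
NE contributions = (1.8, 1.6, 1.7, 3.1, 2.6); G = 10.8.
W^NE = (Σα)·G − ½Σα_i² = 10.8² − ½·25.06 = 104.11.
Planner sets g_i = Σα_j = 10.8 for every i, so G^SO = 5·10.8 = 54.
W^SO = (Σα)·G^SO − ½·5·(Σα)² = (5/2)·10.8² = 291.6.
Deadweight loss = W^SO − W^NE = 187.49.

187.49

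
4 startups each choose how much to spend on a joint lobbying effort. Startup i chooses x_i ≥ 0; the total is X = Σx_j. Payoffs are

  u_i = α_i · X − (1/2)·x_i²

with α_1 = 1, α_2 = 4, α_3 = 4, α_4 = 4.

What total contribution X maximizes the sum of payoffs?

52

Planner FOC: ∂(Σu_j)/∂x_i = (Σα_j) − x_i = 0, so x_i^SO = Σα_j = 13 for every i; X^SO = 52.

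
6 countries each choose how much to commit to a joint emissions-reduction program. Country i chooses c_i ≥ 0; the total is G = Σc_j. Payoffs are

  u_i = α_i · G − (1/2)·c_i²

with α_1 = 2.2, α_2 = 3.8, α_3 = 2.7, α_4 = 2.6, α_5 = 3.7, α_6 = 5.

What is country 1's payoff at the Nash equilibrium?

Country i's FOC: ∂u_i/∂c_i = α_i − c_i = 0, so c_i* = α_i.
NE contributions = (2.2, 3.8, 2.7, 2.6, 3.7, 5); G = 20.
u_1 = α_1·G − ½·(c_1)² = 2.2·20 − ½·2.2² = 41.58.

41.58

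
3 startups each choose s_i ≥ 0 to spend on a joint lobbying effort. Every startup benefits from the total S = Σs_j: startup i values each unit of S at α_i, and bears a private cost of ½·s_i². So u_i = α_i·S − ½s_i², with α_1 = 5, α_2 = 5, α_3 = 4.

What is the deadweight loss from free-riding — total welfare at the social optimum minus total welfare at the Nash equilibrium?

131

Startup i's FOC: ∂u_i/∂s_i = α_i − s_i = 0, so s_i* = α_i.
NE contributions = (5, 5, 4); S = 14.
W^NE = (Σα)·S − ½Σα_i² = 14² − ½·66 = 163.
Planner sets s_i = Σα_j = 14 for every i, so S^SO = 3·14 = 42.
W^SO = (Σα)·S^SO − ½·3·(Σα)² = (3/2)·14² = 294.
Deadweight loss = W^SO − W^NE = 131.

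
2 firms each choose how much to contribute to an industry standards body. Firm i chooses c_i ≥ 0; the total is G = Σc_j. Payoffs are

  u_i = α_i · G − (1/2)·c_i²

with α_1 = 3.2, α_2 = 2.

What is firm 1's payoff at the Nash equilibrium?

Firm i's FOC: ∂u_i/∂c_i = α_i − c_i = 0, so c_i* = α_i.
NE contributions = (3.2, 2); G = 5.2.
u_1 = α_1·G − ½·(c_1)² = 3.2·5.2 − ½·3.2² = 11.52.

11.52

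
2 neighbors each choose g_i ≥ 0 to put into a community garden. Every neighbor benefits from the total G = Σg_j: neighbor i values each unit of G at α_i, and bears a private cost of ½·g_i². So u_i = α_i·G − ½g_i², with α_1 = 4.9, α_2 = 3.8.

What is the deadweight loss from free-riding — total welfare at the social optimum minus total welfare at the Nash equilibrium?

19.225

Neighbor i's FOC: ∂u_i/∂g_i = α_i − g_i = 0, so g_i* = α_i.
NE contributions = (4.9, 3.8); G = 8.7.
W^NE = (Σα)·G − ½Σα_i² = 8.7² − ½·38.45 = 56.465.
Planner sets g_i = Σα_j = 8.7 for every i, so G^SO = 2·8.7 = 17.4.
W^SO = (Σα)·G^SO − ½·2·(Σα)² = (2/2)·8.7² = 75.69.
Deadweight loss = W^SO − W^NE = 19.225.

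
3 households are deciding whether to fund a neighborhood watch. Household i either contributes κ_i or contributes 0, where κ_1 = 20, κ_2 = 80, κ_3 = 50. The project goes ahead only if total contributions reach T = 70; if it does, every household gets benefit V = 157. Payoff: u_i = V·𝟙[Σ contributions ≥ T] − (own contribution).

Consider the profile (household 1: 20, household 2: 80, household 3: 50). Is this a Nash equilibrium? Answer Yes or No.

Total = 150 ≥ 70: provided.
Household 1 (pledges 20, payoff 137): dropping to 0 → total 130, payoff 157. Profitable deviation.

No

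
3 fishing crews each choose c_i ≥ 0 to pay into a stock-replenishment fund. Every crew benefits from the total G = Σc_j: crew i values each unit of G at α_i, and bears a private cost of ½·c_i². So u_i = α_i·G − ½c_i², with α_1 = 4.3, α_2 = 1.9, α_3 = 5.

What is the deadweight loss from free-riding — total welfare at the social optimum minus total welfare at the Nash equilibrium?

86.27

Crew i's FOC: ∂u_i/∂c_i = α_i − c_i = 0, so c_i* = α_i.
NE contributions = (4.3, 1.9, 5); G = 11.2.
W^NE = (Σα)·G − ½Σα_i² = 11.2² − ½·47.1 = 101.89.
Planner sets c_i = Σα_j = 11.2 for every i, so G^SO = 3·11.2 = 33.6.
W^SO = (Σα)·G^SO − ½·3·(Σα)² = (3/2)·11.2² = 188.16.
Deadweight loss = W^SO − W^NE = 86.27.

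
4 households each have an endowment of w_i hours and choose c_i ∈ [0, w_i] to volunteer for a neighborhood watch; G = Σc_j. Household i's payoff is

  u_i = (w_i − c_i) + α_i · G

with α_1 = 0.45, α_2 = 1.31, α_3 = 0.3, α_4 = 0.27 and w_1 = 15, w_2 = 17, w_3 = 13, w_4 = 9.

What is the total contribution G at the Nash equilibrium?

17

∂u_i/∂c_i = α_i − 1, so household i contributes w_i if α_i > 1, else 0.
α_i > 1 for i ∈ {2}; NE contributions (0, 17, 0, 0), G = 17.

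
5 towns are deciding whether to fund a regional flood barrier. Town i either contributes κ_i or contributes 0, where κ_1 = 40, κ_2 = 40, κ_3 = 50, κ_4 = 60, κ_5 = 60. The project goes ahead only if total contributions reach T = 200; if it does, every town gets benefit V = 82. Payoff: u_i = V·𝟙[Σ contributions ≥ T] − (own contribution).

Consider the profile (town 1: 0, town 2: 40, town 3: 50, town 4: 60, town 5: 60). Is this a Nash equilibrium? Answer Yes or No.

Yes

Total = 210 ≥ 200: provided.
Town 1 (pledges 0, payoff 82): pledging 40 → total 250, payoff 42. No gain.
Town 2 (pledges 40, payoff 42): dropping to 0 → total 170, payoff 0. No gain.
Town 3 (pledges 50, payoff 32): dropping to 0 → total 160, payoff 0. No gain.
Town 4 (pledges 60, payoff 22): dropping to 0 → total 150, payoff 0. No gain.
Town 5 (pledges 60, payoff 22): dropping to 0 → total 150, payoff 0. No gain.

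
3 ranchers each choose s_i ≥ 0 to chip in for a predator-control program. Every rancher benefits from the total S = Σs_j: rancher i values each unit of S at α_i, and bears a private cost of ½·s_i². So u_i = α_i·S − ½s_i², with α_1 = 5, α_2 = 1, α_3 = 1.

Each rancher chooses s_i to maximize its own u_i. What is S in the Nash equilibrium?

7

Rancher i's FOC: ∂u_i/∂s_i = α_i − s_i = 0, so s_i* = α_i.
NE contributions = (5, 1, 1); S = 7.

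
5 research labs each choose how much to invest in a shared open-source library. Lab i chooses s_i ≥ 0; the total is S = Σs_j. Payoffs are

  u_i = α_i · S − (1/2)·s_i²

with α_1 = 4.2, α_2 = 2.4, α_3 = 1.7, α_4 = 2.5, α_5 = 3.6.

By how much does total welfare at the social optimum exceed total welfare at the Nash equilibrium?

Lab i's FOC: ∂u_i/∂s_i = α_i − s_i = 0, so s_i* = α_i.
NE contributions = (4.2, 2.4, 1.7, 2.5, 3.6); S = 14.4.
W^NE = (Σα)·S − ½Σα_i² = 14.4² − ½·45.5 = 184.61.
Planner sets s_i = Σα_j = 14.4 for every i, so S^SO = 5·14.4 = 72.
W^SO = (Σα)·S^SO − ½·5·(Σα)² = (5/2)·14.4² = 518.4.
Deadweight loss = W^SO − W^NE = 333.79.

333.79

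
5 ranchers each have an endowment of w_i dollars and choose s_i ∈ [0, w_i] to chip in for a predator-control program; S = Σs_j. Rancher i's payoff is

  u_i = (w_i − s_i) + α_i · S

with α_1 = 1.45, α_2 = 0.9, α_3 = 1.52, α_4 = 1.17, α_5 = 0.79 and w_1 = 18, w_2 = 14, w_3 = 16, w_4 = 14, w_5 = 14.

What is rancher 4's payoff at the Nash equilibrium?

56.16

∂u_i/∂s_i = α_i − 1, so rancher i contributes w_i if α_i > 1, else 0.
α_i > 1 for i ∈ {1, 3, 4}; NE contributions (18, 0, 16, 14, 0), S = 48.
u_4 = (14 − 14) + 1.17·48 = 56.16.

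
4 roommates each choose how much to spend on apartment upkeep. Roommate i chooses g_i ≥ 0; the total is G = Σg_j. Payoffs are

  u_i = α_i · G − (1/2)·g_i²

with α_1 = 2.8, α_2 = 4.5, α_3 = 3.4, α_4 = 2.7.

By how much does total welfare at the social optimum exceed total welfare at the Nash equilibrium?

Roommate i's FOC: ∂u_i/∂g_i = α_i − g_i = 0, so g_i* = α_i.
NE contributions = (2.8, 4.5, 3.4, 2.7); G = 13.4.
W^NE = (Σα)·G − ½Σα_i² = 13.4² − ½·46.94 = 156.09.
Planner sets g_i = Σα_j = 13.4 for every i, so G^SO = 4·13.4 = 53.6.
W^SO = (Σα)·G^SO − ½·4·(Σα)² = (4/2)·13.4² = 359.12.
Deadweight loss = W^SO − W^NE = 203.03.

203.03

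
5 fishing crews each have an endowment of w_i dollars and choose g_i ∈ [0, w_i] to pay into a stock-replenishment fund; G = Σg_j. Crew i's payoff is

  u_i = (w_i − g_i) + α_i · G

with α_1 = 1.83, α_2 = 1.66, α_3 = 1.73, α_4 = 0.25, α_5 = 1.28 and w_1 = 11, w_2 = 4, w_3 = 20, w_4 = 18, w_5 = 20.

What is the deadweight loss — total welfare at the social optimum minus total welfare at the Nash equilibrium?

103.5

∂u_i/∂g_i = α_i − 1, so crew i contributes w_i if α_i > 1, else 0.
α_i > 1 for i ∈ {1, 2, 3, 5}; NE contributions (11, 4, 20, 0, 20), G = 55.
W^NE = Σw_i − G^NE + (Σα_i)·G^NE = 73 + 5.75·55 = 389.25.
Planner: ∂(Σu_j)/∂g_i = Σα_j − 1 = 5.75 > 0, so everyone contributes w_i; G^SO = 73, W^SO = 73 + 5.75·73 = 492.75.
Deadweight loss = 103.5.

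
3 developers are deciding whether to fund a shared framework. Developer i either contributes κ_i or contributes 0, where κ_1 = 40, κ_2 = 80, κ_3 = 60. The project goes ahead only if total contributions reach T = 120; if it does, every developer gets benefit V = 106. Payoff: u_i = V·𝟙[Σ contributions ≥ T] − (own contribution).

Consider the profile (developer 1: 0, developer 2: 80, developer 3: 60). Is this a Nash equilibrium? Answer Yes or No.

Yes

Total = 140 ≥ 120: provided.
Developer 1 (pledges 0, payoff 106): pledging 40 → total 180, payoff 66. No gain.
Developer 2 (pledges 80, payoff 26): dropping to 0 → total 60, payoff 0. No gain.
Developer 3 (pledges 60, payoff 46): dropping to 0 → total 80, payoff 0. No gain.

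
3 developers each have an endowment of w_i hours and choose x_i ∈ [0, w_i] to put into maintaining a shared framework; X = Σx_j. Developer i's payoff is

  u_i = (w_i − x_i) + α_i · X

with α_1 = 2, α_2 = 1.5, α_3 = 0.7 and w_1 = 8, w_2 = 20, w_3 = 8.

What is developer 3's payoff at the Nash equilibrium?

27.6

∂u_i/∂x_i = α_i − 1, so developer i contributes w_i if α_i > 1, else 0.
α_i > 1 for i ∈ {1, 2}; NE contributions (8, 20, 0), X = 28.
u_3 = (8 − 0) + 0.7·28 = 27.6.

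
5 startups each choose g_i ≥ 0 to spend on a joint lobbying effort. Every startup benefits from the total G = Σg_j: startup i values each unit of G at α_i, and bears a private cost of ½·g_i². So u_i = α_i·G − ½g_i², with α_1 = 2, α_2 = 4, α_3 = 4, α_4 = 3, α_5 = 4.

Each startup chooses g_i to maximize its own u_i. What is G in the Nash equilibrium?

Startup i's FOC: ∂u_i/∂g_i = α_i − g_i = 0, so g_i* = α_i.
NE contributions = (2, 4, 4, 3, 4); G = 17.

17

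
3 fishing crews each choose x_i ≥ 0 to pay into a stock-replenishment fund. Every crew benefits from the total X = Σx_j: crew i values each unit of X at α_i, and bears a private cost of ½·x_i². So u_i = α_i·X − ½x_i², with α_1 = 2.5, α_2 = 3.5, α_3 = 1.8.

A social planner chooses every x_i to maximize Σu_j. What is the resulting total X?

23.4

Planner FOC: ∂(Σu_j)/∂x_i = (Σα_j) − x_i = 0, so x_i^SO = Σα_j = 7.8 for every i; X^SO = 23.4.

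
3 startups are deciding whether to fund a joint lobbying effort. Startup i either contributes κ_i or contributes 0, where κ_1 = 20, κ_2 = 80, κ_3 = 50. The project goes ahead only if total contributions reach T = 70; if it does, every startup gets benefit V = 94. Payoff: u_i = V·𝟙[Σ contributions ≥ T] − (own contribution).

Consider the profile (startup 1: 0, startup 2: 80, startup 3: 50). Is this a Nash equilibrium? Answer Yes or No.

No

Total = 130 ≥ 70: provided.
Startup 1 (pledges 0, payoff 94): pledging 20 → total 150, payoff 74. No gain.
Startup 2 (pledges 80, payoff 14): dropping to 0 → total 50, payoff 0. No gain.
Startup 3 (pledges 50, payoff 44): dropping to 0 → total 80, payoff 94. Profitable deviation.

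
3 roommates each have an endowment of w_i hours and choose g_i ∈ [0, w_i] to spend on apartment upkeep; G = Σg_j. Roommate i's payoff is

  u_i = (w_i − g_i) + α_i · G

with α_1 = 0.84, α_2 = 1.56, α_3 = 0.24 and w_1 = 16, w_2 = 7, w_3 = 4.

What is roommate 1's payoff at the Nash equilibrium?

∂u_i/∂g_i = α_i − 1, so roommate i contributes w_i if α_i > 1, else 0.
α_i > 1 for i ∈ {2}; NE contributions (0, 7, 0), G = 7.
u_1 = (16 − 0) + 0.84·7 = 21.88.

21.88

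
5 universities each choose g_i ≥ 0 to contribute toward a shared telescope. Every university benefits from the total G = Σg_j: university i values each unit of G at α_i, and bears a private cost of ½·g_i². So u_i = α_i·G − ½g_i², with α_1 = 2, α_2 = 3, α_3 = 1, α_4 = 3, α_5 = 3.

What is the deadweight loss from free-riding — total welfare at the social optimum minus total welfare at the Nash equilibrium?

232

University i's FOC: ∂u_i/∂g_i = α_i − g_i = 0, so g_i* = α_i.
NE contributions = (2, 3, 1, 3, 3); G = 12.
W^NE = (Σα)·G − ½Σα_i² = 12² − ½·32 = 128.
Planner sets g_i = Σα_j = 12 for every i, so G^SO = 5·12 = 60.
W^SO = (Σα)·G^SO − ½·5·(Σα)² = (5/2)·12² = 360.
Deadweight loss = W^SO − W^NE = 232.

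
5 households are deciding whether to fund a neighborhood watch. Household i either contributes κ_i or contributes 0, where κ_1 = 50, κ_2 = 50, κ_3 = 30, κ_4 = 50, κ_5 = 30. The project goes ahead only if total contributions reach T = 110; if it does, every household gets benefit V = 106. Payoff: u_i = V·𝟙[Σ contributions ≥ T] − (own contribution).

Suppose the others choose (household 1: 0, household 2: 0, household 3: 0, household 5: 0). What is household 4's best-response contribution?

Others' total = 0. Even contributing 50 gives 50 < 110: no benefit either way.
Best response: 0.

0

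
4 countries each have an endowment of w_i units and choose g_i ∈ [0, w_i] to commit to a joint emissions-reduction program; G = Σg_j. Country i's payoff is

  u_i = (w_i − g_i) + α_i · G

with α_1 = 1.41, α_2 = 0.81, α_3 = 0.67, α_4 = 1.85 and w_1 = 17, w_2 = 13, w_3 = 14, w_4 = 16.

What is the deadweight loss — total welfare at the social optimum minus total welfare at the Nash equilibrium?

100.98

∂u_i/∂g_i = α_i − 1, so country i contributes w_i if α_i > 1, else 0.
α_i > 1 for i ∈ {1, 4}; NE contributions (17, 0, 0, 16), G = 33.
W^NE = Σw_i − G^NE + (Σα_i)·G^NE = 60 + 3.74·33 = 183.42.
Planner: ∂(Σu_j)/∂g_i = Σα_j − 1 = 3.74 > 0, so everyone contributes w_i; G^SO = 60, W^SO = 60 + 3.74·60 = 284.4.
Deadweight loss = 100.98.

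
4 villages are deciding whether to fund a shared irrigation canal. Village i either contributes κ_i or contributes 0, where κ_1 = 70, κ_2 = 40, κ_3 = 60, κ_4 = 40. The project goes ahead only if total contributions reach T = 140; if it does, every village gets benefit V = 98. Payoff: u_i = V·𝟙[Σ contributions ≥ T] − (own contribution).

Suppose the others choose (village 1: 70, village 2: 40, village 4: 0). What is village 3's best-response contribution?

60

Others' total = 110. Contributing 60 brings total to 170 ≥ 140: gain V − κ_3 = 38.
Best response: 60.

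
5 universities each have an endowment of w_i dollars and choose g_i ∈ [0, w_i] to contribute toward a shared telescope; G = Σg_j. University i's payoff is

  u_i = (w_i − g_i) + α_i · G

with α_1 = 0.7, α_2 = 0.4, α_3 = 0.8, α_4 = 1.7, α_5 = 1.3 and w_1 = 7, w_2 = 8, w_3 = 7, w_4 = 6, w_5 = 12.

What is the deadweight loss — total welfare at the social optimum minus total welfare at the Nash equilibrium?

∂u_i/∂g_i = α_i − 1, so university i contributes w_i if α_i > 1, else 0.
α_i > 1 for i ∈ {4, 5}; NE contributions (0, 0, 0, 6, 12), G = 18.
W^NE = Σw_i − G^NE + (Σα_i)·G^NE = 40 + 3.9·18 = 110.2.
Planner: ∂(Σu_j)/∂g_i = Σα_j − 1 = 3.9 > 0, so everyone contributes w_i; G^SO = 40, W^SO = 40 + 3.9·40 = 196.
Deadweight loss = 85.8.

85.8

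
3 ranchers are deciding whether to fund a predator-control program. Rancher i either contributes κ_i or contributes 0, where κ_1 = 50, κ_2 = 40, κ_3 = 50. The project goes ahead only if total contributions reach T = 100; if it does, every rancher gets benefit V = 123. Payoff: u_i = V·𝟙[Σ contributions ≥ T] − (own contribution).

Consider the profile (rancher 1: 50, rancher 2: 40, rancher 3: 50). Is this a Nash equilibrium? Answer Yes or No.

Total = 140 ≥ 100: provided.
Rancher 1 (pledges 50, payoff 73): dropping to 0 → total 90, payoff 0. No gain.
Rancher 2 (pledges 40, payoff 83): dropping to 0 → total 100, payoff 123. Profitable deviation.

No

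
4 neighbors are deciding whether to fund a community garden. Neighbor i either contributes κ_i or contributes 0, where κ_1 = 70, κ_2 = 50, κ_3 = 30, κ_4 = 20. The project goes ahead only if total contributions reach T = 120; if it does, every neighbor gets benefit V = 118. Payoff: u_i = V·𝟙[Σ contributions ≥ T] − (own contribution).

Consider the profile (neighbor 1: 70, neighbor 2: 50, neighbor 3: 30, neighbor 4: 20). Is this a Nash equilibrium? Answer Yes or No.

Total = 170 ≥ 120: provided.
Neighbor 1 (pledges 70, payoff 48): dropping to 0 → total 100, payoff 0. No gain.
Neighbor 2 (pledges 50, payoff 68): dropping to 0 → total 120, payoff 118. Profitable deviation.

No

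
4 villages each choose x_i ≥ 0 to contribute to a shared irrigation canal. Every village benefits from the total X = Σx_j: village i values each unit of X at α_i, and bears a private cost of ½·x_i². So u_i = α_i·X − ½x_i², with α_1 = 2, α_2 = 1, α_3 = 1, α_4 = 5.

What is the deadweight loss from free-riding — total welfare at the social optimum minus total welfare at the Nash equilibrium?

96.5

Village i's FOC: ∂u_i/∂x_i = α_i − x_i = 0, so x_i* = α_i.
NE contributions = (2, 1, 1, 5); X = 9.
W^NE = (Σα)·X − ½Σα_i² = 9² − ½·31 = 65.5.
Planner sets x_i = Σα_j = 9 for every i, so X^SO = 4·9 = 36.
W^SO = (Σα)·X^SO − ½·4·(Σα)² = (4/2)·9² = 162.
Deadweight loss = W^SO − W^NE = 96.5.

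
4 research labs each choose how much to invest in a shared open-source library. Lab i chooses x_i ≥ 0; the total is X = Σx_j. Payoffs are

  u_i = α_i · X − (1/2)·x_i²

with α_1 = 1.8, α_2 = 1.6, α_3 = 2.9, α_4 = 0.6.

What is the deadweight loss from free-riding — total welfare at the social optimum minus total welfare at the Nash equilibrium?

Lab i's FOC: ∂u_i/∂x_i = α_i − x_i = 0, so x_i* = α_i.
NE contributions = (1.8, 1.6, 2.9, 0.6); X = 6.9.
W^NE = (Σα)·X − ½Σα_i² = 6.9² − ½·14.57 = 40.325.
Planner sets x_i = Σα_j = 6.9 for every i, so X^SO = 4·6.9 = 27.6.
W^SO = (Σα)·X^SO − ½·4·(Σα)² = (4/2)·6.9² = 95.22.
Deadweight loss = W^SO − W^NE = 54.895.

54.895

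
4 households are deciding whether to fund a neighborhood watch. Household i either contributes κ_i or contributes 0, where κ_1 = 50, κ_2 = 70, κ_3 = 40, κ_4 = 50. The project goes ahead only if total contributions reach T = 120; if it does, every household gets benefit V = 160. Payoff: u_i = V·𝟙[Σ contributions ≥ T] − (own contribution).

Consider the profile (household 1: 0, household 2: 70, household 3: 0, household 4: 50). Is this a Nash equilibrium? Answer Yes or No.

Yes

Total = 120 ≥ 120: provided.
Household 1 (pledges 0, payoff 160): pledging 50 → total 170, payoff 110. No gain.
Household 2 (pledges 70, payoff 90): dropping to 0 → total 50, payoff 0. No gain.
Household 3 (pledges 0, payoff 160): pledging 40 → total 160, payoff 120. No gain.
Household 4 (pledges 50, payoff 110): dropping to 0 → total 70, payoff 0. No gain.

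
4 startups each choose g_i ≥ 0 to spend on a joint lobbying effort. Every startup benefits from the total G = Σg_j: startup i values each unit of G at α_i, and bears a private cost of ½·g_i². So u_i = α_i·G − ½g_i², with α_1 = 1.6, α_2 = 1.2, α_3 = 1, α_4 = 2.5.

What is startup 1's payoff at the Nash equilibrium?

8.8

Startup i's FOC: ∂u_i/∂g_i = α_i − g_i = 0, so g_i* = α_i.
NE contributions = (1.6, 1.2, 1, 2.5); G = 6.3.
u_1 = α_1·G − ½·(g_1)² = 1.6·6.3 − ½·1.6² = 8.8.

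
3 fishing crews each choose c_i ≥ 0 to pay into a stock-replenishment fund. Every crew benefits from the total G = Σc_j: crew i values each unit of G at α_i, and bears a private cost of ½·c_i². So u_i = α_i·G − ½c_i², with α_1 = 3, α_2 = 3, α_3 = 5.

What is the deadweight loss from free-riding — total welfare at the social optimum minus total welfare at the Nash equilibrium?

82

Crew i's FOC: ∂u_i/∂c_i = α_i − c_i = 0, so c_i* = α_i.
NE contributions = (3, 3, 5); G = 11.
W^NE = (Σα)·G − ½Σα_i² = 11² − ½·43 = 99.5.
Planner sets c_i = Σα_j = 11 for every i, so G^SO = 3·11 = 33.
W^SO = (Σα)·G^SO − ½·3·(Σα)² = (3/2)·11² = 181.5.
Deadweight loss = W^SO − W^NE = 82.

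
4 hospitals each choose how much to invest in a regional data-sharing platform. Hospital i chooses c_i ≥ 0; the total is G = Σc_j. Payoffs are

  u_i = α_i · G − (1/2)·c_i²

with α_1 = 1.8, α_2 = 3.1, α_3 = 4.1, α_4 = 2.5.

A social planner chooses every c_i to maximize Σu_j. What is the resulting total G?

Planner FOC: ∂(Σu_j)/∂c_i = (Σα_j) − c_i = 0, so c_i^SO = Σα_j = 11.5 for every i; G^SO = 46.

46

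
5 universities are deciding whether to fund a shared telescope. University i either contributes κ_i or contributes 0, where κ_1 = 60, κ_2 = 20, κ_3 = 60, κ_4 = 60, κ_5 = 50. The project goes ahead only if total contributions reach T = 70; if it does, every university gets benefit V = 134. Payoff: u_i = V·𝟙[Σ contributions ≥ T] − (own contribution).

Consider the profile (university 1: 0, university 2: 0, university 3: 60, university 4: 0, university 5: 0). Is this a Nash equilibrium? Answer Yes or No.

Total = 60 < 70: not provided.
University 1 (pledges 0, payoff 0): pledging 60 → total 120, payoff 74. Profitable deviation.

No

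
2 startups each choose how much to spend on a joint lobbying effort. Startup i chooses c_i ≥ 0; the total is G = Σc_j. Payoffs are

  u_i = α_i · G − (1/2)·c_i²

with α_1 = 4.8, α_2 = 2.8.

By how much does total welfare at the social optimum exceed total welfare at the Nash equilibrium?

15.44

Startup i's FOC: ∂u_i/∂c_i = α_i − c_i = 0, so c_i* = α_i.
NE contributions = (4.8, 2.8); G = 7.6.
W^NE = (Σα)·G − ½Σα_i² = 7.6² − ½·30.88 = 42.32.
Planner sets c_i = Σα_j = 7.6 for every i, so G^SO = 2·7.6 = 15.2.
W^SO = (Σα)·G^SO − ½·2·(Σα)² = (2/2)·7.6² = 57.76.
Deadweight loss = W^SO − W^NE = 15.44.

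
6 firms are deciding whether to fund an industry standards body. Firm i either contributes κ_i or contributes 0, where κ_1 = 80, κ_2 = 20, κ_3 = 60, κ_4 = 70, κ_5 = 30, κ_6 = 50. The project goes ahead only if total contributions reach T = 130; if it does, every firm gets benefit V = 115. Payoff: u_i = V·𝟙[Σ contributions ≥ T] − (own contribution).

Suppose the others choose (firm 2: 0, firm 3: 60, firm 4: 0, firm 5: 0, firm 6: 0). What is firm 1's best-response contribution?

Others' total = 60. Contributing 80 brings total to 140 ≥ 130: gain V − κ_1 = 35.
Best response: 80.

80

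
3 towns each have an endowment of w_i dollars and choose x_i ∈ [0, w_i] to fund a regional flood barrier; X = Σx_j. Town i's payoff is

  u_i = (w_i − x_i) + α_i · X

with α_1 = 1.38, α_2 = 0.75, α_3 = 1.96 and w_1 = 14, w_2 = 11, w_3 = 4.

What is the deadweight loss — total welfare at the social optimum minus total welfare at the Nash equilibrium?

33.99

∂u_i/∂x_i = α_i − 1, so town i contributes w_i if α_i > 1, else 0.
α_i > 1 for i ∈ {1, 3}; NE contributions (14, 0, 4), X = 18.
W^NE = Σw_i − X^NE + (Σα_i)·X^NE = 29 + 3.09·18 = 84.62.
Planner: ∂(Σu_j)/∂x_i = Σα_j − 1 = 3.09 > 0, so everyone contributes w_i; X^SO = 29, W^SO = 29 + 3.09·29 = 118.61.
Deadweight loss = 33.99.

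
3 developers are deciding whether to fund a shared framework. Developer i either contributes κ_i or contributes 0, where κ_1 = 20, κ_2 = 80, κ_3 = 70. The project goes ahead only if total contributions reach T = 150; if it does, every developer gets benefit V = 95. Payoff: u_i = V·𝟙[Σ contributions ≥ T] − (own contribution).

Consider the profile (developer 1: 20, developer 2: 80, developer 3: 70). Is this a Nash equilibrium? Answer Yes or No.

No

Total = 170 ≥ 150: provided.
Developer 1 (pledges 20, payoff 75): dropping to 0 → total 150, payoff 95. Profitable deviation.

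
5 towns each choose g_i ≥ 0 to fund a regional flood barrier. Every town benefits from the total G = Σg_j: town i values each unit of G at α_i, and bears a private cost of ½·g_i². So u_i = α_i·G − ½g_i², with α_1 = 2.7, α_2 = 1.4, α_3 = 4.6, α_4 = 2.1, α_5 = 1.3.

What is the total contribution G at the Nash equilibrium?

Town i's FOC: ∂u_i/∂g_i = α_i − g_i = 0, so g_i* = α_i.
NE contributions = (2.7, 1.4, 4.6, 2.1, 1.3); G = 12.1.

12.1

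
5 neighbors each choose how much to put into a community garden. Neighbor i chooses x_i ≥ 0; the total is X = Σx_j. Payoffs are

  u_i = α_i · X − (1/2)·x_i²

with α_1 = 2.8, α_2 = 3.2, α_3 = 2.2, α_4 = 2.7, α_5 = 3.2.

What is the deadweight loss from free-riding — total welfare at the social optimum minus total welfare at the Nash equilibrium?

Neighbor i's FOC: ∂u_i/∂x_i = α_i − x_i = 0, so x_i* = α_i.
NE contributions = (2.8, 3.2, 2.2, 2.7, 3.2); X = 14.1.
W^NE = (Σα)·X − ½Σα_i² = 14.1² − ½·40.45 = 178.585.
Planner sets x_i = Σα_j = 14.1 for every i, so X^SO = 5·14.1 = 70.5.
W^SO = (Σα)·X^SO − ½·5·(Σα)² = (5/2)·14.1² = 497.025.
Deadweight loss = W^SO − W^NE = 318.44.

318.44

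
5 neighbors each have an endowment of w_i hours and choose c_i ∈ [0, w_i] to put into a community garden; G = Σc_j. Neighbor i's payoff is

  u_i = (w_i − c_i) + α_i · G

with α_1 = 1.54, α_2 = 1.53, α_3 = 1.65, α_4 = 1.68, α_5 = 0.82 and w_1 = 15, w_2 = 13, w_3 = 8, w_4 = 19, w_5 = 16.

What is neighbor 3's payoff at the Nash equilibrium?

∂u_i/∂c_i = α_i − 1, so neighbor i contributes w_i if α_i > 1, else 0.
α_i > 1 for i ∈ {1, 2, 3, 4}; NE contributions (15, 13, 8, 19, 0), G = 55.
u_3 = (8 − 8) + 1.65·55 = 90.75.

90.75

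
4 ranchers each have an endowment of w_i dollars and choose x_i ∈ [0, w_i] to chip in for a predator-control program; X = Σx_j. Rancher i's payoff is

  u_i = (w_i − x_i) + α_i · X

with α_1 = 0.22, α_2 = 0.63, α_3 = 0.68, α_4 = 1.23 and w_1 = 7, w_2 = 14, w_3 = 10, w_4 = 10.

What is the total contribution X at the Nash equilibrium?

∂u_i/∂x_i = α_i − 1, so rancher i contributes w_i if α_i > 1, else 0.
α_i > 1 for i ∈ {4}; NE contributions (0, 0, 0, 10), X = 10.

10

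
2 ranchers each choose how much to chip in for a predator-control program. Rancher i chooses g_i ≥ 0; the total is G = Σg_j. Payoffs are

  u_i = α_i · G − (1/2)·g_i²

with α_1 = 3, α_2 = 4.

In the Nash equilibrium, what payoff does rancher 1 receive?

Rancher i's FOC: ∂u_i/∂g_i = α_i − g_i = 0, so g_i* = α_i.
NE contributions = (3, 4); G = 7.
u_1 = α_1·G − ½·(g_1)² = 3·7 − ½·3² = 16.5.

16.5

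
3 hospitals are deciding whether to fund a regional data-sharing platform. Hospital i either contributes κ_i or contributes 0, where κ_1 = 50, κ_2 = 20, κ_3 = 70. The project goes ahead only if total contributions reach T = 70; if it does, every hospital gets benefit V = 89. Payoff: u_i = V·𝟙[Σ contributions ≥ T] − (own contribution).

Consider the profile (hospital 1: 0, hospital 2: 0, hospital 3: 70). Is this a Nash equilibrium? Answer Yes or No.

Yes

Total = 70 ≥ 70: provided.
Hospital 1 (pledges 0, payoff 89): pledging 50 → total 120, payoff 39. No gain.
Hospital 2 (pledges 0, payoff 89): pledging 20 → total 90, payoff 69. No gain.
Hospital 3 (pledges 70, payoff 19): dropping to 0 → total 0, payoff 0. No gain.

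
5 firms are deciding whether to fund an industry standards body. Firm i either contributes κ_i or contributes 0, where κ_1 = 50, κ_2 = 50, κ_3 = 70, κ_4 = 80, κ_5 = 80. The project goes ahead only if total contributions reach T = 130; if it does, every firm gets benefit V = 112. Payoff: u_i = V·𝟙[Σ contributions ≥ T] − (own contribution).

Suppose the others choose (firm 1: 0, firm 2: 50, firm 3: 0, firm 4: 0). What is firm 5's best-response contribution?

80

Others' total = 50. Contributing 80 brings total to 130 ≥ 130: gain V − κ_5 = 32.
Best response: 80.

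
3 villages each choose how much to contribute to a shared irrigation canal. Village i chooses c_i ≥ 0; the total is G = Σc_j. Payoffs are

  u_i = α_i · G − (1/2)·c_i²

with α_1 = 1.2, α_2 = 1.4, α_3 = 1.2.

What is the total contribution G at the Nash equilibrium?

3.8

Village i's FOC: ∂u_i/∂c_i = α_i − c_i = 0, so c_i* = α_i.
NE contributions = (1.2, 1.4, 1.2); G = 3.8.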